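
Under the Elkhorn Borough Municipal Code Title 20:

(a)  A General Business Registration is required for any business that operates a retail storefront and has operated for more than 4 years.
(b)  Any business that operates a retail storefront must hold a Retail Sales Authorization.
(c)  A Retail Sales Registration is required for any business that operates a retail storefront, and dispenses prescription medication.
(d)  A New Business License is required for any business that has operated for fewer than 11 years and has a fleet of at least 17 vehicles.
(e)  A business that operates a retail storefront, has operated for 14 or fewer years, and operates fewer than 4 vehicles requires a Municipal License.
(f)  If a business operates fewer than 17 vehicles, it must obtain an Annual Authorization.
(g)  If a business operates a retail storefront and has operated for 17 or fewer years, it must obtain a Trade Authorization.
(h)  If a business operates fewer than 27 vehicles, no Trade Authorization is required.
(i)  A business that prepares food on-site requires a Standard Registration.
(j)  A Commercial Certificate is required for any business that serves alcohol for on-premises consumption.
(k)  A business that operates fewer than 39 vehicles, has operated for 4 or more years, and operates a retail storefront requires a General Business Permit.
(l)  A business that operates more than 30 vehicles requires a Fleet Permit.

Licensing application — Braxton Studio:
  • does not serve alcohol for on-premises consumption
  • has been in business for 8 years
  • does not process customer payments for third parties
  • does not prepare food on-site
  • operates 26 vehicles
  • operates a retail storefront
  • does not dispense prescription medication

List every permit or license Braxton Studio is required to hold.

(a) operates a retail storefront; years in business 8 > 4 → General Business Registration required.
(b) operates a retail storefront → Retail Sales Authorization required.
(c) operates a retail storefront; does not dispense prescription medication → Retail Sales Registration not required.
(d) years in business 8 < 11; vehicles 26 ≥ 17 → New Business License required.
(e) operates a retail storefront; years in business 8 ≤ 14; vehicles 26 ≥ 4 → Municipal License not required.
(f) vehicles 26 ≥ 17 → Annual Authorization not required.
(g) operates a retail storefront; years in business 8 ≤ 17 → Trade Authorization required.
(h) vehicles 26 < 27 → exempt from Trade Authorization.
(i) does not prepare food on-site → Standard Registration not required.
(j) does not serve alcohol for on-premises consumption → Commercial Certificate not required.
(k) vehicles 26 < 39; years in business 8 ≥ 4; operates a retail storefront → General Business Permit required.
(l) vehicles 26 ≤ 30 → Fleet Permit not required.

General Business Permit, General Business Registration, New Business License, Retail Sales Authorization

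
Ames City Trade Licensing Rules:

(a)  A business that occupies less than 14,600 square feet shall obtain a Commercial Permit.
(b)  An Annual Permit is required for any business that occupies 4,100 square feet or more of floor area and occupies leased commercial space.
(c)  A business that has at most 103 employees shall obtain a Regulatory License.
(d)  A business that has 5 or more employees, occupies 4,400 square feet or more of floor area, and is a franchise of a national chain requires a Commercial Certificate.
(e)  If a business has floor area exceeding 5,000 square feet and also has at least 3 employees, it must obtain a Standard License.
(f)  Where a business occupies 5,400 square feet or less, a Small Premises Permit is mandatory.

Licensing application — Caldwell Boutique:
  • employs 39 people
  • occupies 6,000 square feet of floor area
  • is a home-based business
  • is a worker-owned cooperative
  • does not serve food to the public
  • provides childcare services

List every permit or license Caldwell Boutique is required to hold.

(a) floor area 6,000 square feet < 14,600 square feet → Commercial Permit required.
(b) floor area 6,000 square feet ≥ 4,100 square feet; is a home-based business (not: occupies leased commercial space) → Annual Permit not required.
(c) employees 39 ≤ 103 → Regulatory License required.
(d) employees 39 ≥ 5; floor area 6,000 square feet ≥ 4,400 square feet; is a worker-owned cooperative (not: is a franchise of a national chain) → Commercial Certificate not required.
(e) floor area 6,000 square feet > 5,000 square feet; employees 39 ≥ 3 → Standard License required.
(f) floor area 6,000 square feet > 5,400 square feet → Small Premises Permit not required.

Commercial Permit, Regulatory License, Standard License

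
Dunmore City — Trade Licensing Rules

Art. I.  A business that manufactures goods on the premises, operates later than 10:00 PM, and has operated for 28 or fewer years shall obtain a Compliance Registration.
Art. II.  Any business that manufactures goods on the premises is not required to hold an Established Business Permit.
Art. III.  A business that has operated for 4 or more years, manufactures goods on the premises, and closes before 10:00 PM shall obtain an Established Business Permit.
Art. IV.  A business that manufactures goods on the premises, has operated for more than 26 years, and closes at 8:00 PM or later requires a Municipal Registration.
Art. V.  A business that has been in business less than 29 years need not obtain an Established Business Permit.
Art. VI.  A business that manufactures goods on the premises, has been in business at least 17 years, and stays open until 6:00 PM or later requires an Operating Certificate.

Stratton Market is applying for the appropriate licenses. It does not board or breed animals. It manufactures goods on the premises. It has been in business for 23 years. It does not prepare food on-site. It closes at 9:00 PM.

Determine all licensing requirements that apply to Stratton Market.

Art. I. manufactures goods on the premises; closes 9:00 PM, at/before 10:00 PM; years in business 23 ≤ 28 → Compliance Registration not required.
Art. II. manufactures goods on the premises → exempt from Established Business Permit.
Art. III. years in business 23 ≥ 4; manufactures goods on the premises; closes 9:00 PM, at/before 10:00 PM → Established Business Permit required.
Art. IV. manufactures goods on the premises; years in business 23 ≤ 26; closes 9:00 PM, after 8:00 PM → Municipal Registration not required.
Art. V. years in business 23 < 29 → exempt from Established Business Permit.
Art. VI. manufactures goods on the premises; years in business 23 ≥ 17; closes 9:00 PM, after 6:00 PM → Operating Certificate required.

Operating Certificate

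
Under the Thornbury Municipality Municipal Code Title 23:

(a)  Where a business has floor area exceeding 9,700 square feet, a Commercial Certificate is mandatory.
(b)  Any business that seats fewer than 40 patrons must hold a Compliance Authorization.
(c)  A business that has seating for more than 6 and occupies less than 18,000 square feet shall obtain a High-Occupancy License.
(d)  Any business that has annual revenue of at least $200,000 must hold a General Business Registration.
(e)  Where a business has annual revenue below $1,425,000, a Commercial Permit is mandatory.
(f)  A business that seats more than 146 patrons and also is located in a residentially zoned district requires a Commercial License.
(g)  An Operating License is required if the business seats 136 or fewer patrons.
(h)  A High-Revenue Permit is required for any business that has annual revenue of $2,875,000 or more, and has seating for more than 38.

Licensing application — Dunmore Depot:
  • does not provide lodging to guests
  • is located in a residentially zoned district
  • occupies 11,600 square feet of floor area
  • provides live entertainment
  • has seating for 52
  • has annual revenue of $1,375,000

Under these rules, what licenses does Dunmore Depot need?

Commercial Certificate, Commercial Permit, General Business Registration, High-Occupancy License, Operating License

(a) floor area 11,600 square feet > 9,700 square feet → Commercial Certificate required.
(b) seating 52 ≥ 40 → Compliance Authorization not required.
(c) seating 52 > 6; floor area 11,600 square feet < 18,000 square feet → High-Occupancy License required.
(d) revenue $1,375,000 ≥ $200,000 → General Business Registration required.
(e) revenue $1,375,000 < $1,425,000 → Commercial Permit required.
(f) seating 52 ≤ 146; is located in a residentially zoned district → Commercial License not required.
(g) seating 52 ≤ 136 → Operating License required.
(h) revenue $1,375,000 < $2,875,000; seating 52 > 38 → High-Revenue Permit not required.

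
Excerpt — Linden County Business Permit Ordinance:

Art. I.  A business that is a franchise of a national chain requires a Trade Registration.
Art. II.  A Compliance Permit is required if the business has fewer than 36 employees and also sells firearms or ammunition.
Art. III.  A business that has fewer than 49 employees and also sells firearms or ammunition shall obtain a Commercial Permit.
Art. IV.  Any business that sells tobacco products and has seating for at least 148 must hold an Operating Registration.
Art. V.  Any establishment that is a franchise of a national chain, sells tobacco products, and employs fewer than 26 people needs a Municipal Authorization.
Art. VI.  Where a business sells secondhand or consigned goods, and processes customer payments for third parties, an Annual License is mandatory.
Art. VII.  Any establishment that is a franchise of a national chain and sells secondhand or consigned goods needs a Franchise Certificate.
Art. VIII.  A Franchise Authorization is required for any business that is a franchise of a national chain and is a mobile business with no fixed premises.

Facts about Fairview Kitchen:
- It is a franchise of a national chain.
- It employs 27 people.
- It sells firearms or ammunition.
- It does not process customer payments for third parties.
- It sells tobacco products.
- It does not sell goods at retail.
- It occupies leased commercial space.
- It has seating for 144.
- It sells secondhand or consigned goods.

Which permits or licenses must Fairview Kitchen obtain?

Art. I. is a franchise of a national chain → Trade Registration required.
Art. II. employees 27 < 36; sells firearms or ammunition → Compliance Permit required.
Art. III. employees 27 < 49; sells firearms or ammunition → Commercial Permit required.
Art. IV. sells tobacco products; seating 144 < 148 → Operating Registration not required.
Art. V. is a franchise of a national chain; sells tobacco products; employees 27 ≥ 26 → Municipal Authorization not required.
Art. VI. sells secondhand or consigned goods; does not process customer payments for third parties → Annual License not required.
Art. VII. is a franchise of a national chain; sells secondhand or consigned goods → Franchise Certificate required.
Art. VIII. is a franchise of a national chain; occupies leased commercial space (not: is a mobile business with no fixed premises) → Franchise Authorization not required.

Commercial Permit, Compliance Permit, Franchise Certificate, Trade Registration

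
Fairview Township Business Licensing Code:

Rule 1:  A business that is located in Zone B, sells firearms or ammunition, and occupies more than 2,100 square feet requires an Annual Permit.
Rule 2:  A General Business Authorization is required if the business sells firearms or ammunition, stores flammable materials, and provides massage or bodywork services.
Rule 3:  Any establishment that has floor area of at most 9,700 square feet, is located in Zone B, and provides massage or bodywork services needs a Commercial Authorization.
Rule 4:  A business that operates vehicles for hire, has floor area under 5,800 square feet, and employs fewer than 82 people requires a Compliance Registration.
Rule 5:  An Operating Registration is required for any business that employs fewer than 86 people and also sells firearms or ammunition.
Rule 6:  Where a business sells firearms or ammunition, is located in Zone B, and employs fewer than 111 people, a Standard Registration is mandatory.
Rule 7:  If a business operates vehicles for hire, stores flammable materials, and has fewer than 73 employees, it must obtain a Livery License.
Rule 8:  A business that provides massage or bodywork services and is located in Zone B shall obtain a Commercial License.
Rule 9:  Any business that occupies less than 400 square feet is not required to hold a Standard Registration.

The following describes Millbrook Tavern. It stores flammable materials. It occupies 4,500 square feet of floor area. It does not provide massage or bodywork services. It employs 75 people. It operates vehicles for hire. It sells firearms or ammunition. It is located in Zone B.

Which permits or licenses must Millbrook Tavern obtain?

Annual Permit, Compliance Registration, Operating Registration, Standard Registration

Rule 1: is located in Zone B; sells firearms or ammunition; floor area 4,500 square feet > 2,100 square feet → Annual Permit required.
Rule 2: sells firearms or ammunition; stores flammable materials; does not provide massage or bodywork services → General Business Authorization not required.
Rule 3: floor area 4,500 square feet ≤ 9,700 square feet; is located in Zone B; does not provide massage or bodywork services → Commercial Authorization not required.
Rule 4: operates vehicles for hire; floor area 4,500 square feet < 5,800 square feet; employees 75 < 82 → Compliance Registration required.
Rule 5: employees 75 < 86; sells firearms or ammunition → Operating Registration required.
Rule 6: sells firearms or ammunition; is located in Zone B; employees 75 < 111 → Standard Registration required.
Rule 7: operates vehicles for hire; stores flammable materials; employees 75 ≥ 73 → Livery License not required.
Rule 8: does not provide massage or bodywork services; is located in Zone B → Commercial License not required.
Rule 9: floor area 4,500 square feet ≥ 400 square feet → Standard Registration exemption does not apply.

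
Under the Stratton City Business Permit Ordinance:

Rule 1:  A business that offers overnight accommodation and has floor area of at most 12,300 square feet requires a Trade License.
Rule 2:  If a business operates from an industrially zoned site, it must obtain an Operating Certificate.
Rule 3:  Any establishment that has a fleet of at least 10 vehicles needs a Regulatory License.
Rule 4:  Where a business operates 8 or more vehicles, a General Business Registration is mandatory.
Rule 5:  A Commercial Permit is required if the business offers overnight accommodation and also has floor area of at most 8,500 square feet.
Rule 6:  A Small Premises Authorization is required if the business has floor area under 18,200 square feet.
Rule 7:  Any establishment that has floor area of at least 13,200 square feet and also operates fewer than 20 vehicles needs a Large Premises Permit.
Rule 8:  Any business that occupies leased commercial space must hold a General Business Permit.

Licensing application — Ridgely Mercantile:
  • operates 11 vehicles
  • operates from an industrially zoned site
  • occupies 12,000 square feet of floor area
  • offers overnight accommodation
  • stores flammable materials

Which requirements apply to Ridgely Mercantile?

Rule 1: offers overnight accommodation; floor area 12,000 square feet ≤ 12,300 square feet → Trade License required.
Rule 2: operates from an industrially zoned site → Operating Certificate required.
Rule 3: vehicles 11 ≥ 10 → Regulatory License required.
Rule 4: vehicles 11 ≥ 8 → General Business Registration required.
Rule 5: offers overnight accommodation; floor area 12,000 square feet > 8,500 square feet → Commercial Permit not required.
Rule 6: floor area 12,000 square feet < 18,200 square feet → Small Premises Authorization required.
Rule 7: floor area 12,000 square feet < 13,200 square feet; vehicles 11 < 20 → Large Premises Permit not required.
Rule 8: operates from an industrially zoned site (not: occupies leased commercial space) → General Business Permit not required.

General Business Registration, Operating Certificate, Regulatory License, Small Premises Authorization, Trade License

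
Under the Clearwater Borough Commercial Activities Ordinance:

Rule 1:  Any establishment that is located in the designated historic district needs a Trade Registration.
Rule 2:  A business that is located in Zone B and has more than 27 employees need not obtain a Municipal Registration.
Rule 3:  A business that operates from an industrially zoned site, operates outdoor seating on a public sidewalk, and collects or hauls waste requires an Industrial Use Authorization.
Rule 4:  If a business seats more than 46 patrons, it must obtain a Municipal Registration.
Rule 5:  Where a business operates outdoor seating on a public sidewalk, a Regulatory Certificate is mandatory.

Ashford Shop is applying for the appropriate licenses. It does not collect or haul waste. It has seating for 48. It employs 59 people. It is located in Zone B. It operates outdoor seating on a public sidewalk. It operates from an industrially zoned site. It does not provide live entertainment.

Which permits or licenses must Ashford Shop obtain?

Regulatory Certificate

Rule 1: is located in Zone B (not: is located in the designated historic district) → Trade Registration not required.
Rule 2: is located in Zone B; employees 59 > 27 → exempt from Municipal Registration.
Rule 3: operates from an industrially zoned site; operates outdoor seating on a public sidewalk; does not collect or haul waste → Industrial Use Authorization not required.
Rule 4: seating 48 > 46 → Municipal Registration required.
Rule 5: operates outdoor seating on a public sidewalk → Regulatory Certificate required.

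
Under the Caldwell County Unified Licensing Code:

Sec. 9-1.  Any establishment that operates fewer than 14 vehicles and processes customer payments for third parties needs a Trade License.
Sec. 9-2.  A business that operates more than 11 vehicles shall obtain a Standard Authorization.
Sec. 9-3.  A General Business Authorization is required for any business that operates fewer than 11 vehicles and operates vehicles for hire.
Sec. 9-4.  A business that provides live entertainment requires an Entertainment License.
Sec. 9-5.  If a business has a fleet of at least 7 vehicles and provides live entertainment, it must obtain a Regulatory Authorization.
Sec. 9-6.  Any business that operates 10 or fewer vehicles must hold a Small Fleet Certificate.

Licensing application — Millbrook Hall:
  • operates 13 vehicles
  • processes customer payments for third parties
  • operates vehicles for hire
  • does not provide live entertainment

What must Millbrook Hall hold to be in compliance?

Sec. 9-1. vehicles 13 < 14; processes customer payments for third parties → Trade License required.
Sec. 9-2. vehicles 13 > 11 → Standard Authorization required.
Sec. 9-3. vehicles 13 ≥ 11; operates vehicles for hire → General Business Authorization not required.
Sec. 9-4. does not provide live entertainment → Entertainment License not required.
Sec. 9-5. vehicles 13 ≥ 7; does not provide live entertainment → Regulatory Authorization not required.
Sec. 9-6. vehicles 13 > 10 → Small Fleet Certificate not required.

Standard Authorization, Trade License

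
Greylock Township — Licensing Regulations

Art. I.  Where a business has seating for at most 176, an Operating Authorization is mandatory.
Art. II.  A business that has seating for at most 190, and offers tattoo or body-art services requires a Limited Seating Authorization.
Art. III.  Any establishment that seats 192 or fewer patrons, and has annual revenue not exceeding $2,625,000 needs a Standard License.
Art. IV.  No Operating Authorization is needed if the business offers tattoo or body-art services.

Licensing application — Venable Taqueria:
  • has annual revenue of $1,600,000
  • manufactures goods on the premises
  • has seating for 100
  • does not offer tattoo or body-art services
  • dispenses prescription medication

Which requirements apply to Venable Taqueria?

Operating Authorization, Standard License

Art. I. seating 100 ≤ 176 → Operating Authorization required.
Art. II. seating 100 ≤ 190; does not offer tattoo or body-art services → Limited Seating Authorization not required.
Art. III. seating 100 ≤ 192; revenue $1,600,000 ≤ $2,625,000 → Standard License required.
Art. IV. does not offer tattoo or body-art services → Operating Authorization exemption does not apply.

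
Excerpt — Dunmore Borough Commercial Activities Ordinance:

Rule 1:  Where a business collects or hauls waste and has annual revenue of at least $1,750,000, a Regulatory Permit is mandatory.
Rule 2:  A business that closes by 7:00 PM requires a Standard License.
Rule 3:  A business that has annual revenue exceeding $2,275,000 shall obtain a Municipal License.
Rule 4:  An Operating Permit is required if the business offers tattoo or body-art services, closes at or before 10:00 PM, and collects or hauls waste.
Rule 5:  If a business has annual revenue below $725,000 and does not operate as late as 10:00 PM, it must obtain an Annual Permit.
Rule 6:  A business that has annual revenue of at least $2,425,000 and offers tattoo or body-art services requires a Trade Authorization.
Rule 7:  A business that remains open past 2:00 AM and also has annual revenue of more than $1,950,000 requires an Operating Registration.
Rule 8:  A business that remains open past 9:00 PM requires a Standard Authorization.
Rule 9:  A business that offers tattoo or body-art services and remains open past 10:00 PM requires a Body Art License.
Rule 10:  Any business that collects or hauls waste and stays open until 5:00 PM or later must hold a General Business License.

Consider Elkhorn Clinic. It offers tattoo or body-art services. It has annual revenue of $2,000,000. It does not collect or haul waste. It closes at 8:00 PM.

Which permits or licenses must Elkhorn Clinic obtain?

None

Rule 1: does not collect or haul waste; revenue $2,000,000 ≥ $1,750,000 → Regulatory Permit not required.
Rule 2: closes 8:00 PM, after 7:00 PM → Standard License not required.
Rule 3: revenue $2,000,000 ≤ $2,275,000 → Municipal License not required.
Rule 4: offers tattoo or body-art services; closes 8:00 PM, at/before 10:00 PM; does not collect or haul waste → Operating Permit not required.
Rule 5: revenue $2,000,000 ≥ $725,000; closes 8:00 PM, at/before 10:00 PM → Annual Permit not required.
Rule 6: revenue $2,000,000 < $2,425,000; offers tattoo or body-art services → Trade Authorization not required.
Rule 7: closes 8:00 PM, at/before 2:00 AM; revenue $2,000,000 > $1,950,000 → Operating Registration not required.
Rule 8: closes 8:00 PM, at/before 9:00 PM → Standard Authorization not required.
Rule 9: offers tattoo or body-art services; closes 8:00 PM, at/before 10:00 PM → Body Art License not required.
Rule 10: does not collect or haul waste; closes 8:00 PM, after 5:00 PM → General Business License not required.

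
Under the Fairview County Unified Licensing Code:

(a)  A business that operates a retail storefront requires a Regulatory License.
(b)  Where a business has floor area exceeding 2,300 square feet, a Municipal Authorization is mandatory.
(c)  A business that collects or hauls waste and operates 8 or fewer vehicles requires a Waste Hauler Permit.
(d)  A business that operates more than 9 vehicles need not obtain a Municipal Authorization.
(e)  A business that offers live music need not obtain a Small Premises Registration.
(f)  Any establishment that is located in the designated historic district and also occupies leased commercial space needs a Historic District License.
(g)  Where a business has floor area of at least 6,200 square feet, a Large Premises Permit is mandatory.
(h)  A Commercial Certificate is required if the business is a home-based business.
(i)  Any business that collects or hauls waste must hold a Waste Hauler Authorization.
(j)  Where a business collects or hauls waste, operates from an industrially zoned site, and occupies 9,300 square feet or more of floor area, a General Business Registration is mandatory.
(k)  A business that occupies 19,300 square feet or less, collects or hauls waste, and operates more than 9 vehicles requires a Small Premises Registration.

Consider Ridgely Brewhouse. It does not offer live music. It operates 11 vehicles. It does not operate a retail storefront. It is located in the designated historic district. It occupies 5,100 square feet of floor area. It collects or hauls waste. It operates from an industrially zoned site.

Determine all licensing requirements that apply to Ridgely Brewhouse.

(a) does not operate a retail storefront → Regulatory License not required.
(b) floor area 5,100 square feet > 2,300 square feet → Municipal Authorization required.
(c) collects or hauls waste; vehicles 11 > 8 → Waste Hauler Permit not required.
(d) vehicles 11 > 9 → exempt from Municipal Authorization.
(e) does not offer live music → Small Premises Registration exemption does not apply.
(f) is located in the designated historic district; operates from an industrially zoned site (not: occupies leased commercial space) → Historic District License not required.
(g) floor area 5,100 square feet < 6,200 square feet → Large Premises Permit not required.
(h) operates from an industrially zoned site (not: is a home-based business) → Commercial Certificate not required.
(i) collects or hauls waste → Waste Hauler Authorization required.
(j) collects or hauls waste; operates from an industrially zoned site; floor area 5,100 square feet < 9,300 square feet → General Business Registration not required.
(k) floor area 5,100 square feet ≤ 19,300 square feet; collects or hauls waste; vehicles 11 > 9 → Small Premises Registration required.

Small Premises Registration, Waste Hauler Authorization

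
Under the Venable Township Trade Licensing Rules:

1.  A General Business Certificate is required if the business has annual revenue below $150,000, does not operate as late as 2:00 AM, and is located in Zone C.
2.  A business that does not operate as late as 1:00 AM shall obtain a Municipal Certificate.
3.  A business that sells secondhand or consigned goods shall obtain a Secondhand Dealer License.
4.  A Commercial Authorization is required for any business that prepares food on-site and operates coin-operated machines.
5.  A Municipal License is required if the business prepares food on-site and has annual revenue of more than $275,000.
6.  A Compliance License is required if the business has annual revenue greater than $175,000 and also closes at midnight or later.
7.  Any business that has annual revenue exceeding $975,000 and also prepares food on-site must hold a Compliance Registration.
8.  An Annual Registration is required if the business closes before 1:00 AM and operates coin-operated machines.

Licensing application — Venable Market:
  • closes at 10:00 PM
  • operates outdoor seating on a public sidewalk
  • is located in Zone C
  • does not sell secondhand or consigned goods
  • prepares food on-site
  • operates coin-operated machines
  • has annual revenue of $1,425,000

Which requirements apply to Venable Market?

Annual Registration, Commercial Authorization, Compliance Registration, Municipal Certificate, Municipal License

1. revenue $1,425,000 ≥ $150,000; closes 10:00 PM, at/before 2:00 AM; is located in Zone C → General Business Certificate not required.
2. closes 10:00 PM, at/before 1:00 AM → Municipal Certificate required.
3. does not sell secondhand or consigned goods → Secondhand Dealer License not required.
4. prepares food on-site; operates coin-operated machines → Commercial Authorization required.
5. prepares food on-site; revenue $1,425,000 > $275,000 → Municipal License required.
6. revenue $1,425,000 > $175,000; closes 10:00 PM, at/before midnight → Compliance License not required.
7. revenue $1,425,000 > $975,000; prepares food on-site → Compliance Registration required.
8. closes 10:00 PM, at/before 1:00 AM; operates coin-operated machines → Annual Registration required.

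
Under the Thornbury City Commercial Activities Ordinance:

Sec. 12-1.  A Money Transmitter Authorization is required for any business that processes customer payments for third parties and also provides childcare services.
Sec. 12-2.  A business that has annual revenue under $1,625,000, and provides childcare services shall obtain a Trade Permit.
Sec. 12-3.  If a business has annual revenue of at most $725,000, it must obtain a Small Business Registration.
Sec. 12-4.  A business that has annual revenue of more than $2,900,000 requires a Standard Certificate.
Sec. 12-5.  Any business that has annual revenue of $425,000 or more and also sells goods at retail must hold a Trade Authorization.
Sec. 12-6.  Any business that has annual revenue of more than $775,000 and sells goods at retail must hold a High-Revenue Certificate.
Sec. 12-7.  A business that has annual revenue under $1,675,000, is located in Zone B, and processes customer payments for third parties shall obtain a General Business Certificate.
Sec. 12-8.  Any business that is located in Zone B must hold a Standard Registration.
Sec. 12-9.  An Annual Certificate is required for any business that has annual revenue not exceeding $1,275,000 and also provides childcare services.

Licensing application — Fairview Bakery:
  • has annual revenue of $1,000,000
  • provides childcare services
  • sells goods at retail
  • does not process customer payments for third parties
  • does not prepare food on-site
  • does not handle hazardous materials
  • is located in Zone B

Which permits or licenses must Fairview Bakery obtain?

Sec. 12-1. does not process customer payments for third parties; provides childcare services → Money Transmitter Authorization not required.
Sec. 12-2. revenue $1,000,000 < $1,625,000; provides childcare services → Trade Permit required.
Sec. 12-3. revenue $1,000,000 > $725,000 → Small Business Registration not required.
Sec. 12-4. revenue $1,000,000 ≤ $2,900,000 → Standard Certificate not required.
Sec. 12-5. revenue $1,000,000 ≥ $425,000; sells goods at retail → Trade Authorization required.
Sec. 12-6. revenue $1,000,000 > $775,000; sells goods at retail → High-Revenue Certificate required.
Sec. 12-7. revenue $1,000,000 < $1,675,000; is located in Zone B; does not process customer payments for third parties → General Business Certificate not required.
Sec. 12-8. is located in Zone B → Standard Registration required.
Sec. 12-9. revenue $1,000,000 ≤ $1,275,000; provides childcare services → Annual Certificate required.

Annual Certificate, High-Revenue Certificate, Standard Registration, Trade Authorization, Trade Permit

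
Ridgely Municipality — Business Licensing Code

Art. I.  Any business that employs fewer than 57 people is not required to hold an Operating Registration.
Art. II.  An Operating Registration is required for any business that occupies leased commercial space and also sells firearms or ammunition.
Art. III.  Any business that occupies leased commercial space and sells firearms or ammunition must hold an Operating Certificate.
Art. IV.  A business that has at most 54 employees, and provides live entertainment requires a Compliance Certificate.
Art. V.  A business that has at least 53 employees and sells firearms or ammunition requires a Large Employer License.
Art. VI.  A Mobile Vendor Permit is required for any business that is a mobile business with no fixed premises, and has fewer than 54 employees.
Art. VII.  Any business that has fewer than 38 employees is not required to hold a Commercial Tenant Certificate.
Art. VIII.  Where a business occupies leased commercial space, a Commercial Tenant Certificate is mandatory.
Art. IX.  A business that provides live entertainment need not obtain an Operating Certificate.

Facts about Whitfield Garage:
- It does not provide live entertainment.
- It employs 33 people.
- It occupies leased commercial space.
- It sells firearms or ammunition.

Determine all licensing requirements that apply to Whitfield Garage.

Operating Certificate

Art. I. employees 33 < 57 → exempt from Operating Registration.
Art. II. occupies leased commercial space; sells firearms or ammunition → Operating Registration required.
Art. III. occupies leased commercial space; sells firearms or ammunition → Operating Certificate required.
Art. IV. employees 33 ≤ 54; does not provide live entertainment → Compliance Certificate not required.
Art. V. employees 33 < 53; sells firearms or ammunition → Large Employer License not required.
Art. VI. occupies leased commercial space (not: is a mobile business with no fixed premises); employees 33 < 54 → Mobile Vendor Permit not required.
Art. VII. employees 33 < 38 → exempt from Commercial Tenant Certificate.
Art. VIII. occupies leased commercial space → Commercial Tenant Certificate required.
Art. IX. does not provide live entertainment → Operating Certificate exemption does not apply.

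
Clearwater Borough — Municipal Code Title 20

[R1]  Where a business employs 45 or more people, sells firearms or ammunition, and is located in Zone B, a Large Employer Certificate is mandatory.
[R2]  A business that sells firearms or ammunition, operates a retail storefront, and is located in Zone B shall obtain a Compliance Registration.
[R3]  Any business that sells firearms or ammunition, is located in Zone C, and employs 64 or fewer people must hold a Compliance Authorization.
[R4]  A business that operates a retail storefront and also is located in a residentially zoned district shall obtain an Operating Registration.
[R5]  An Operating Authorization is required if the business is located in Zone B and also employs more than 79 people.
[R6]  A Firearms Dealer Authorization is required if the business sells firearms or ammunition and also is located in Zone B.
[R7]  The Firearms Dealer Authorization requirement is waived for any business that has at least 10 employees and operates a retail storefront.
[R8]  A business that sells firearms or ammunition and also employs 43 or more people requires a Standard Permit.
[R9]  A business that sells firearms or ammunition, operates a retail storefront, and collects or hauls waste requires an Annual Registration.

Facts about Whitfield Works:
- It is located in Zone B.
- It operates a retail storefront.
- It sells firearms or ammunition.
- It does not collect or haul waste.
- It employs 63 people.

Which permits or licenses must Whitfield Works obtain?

Compliance Registration, Large Employer Certificate, Standard Permit

[R1] employees 63 ≥ 45; sells firearms or ammunition; is located in Zone B → Large Employer Certificate required.
[R2] sells firearms or ammunition; operates a retail storefront; is located in Zone B → Compliance Registration required.
[R3] sells firearms or ammunition; is located in Zone B (not: is located in Zone C); employees 63 ≤ 64 → Compliance Authorization not required.
[R4] operates a retail storefront; is located in Zone B (not: is located in a residentially zoned district) → Operating Registration not required.
[R5] is located in Zone B; employees 63 ≤ 79 → Operating Authorization not required.
[R6] sells firearms or ammunition; is located in Zone B → Firearms Dealer Authorization required.
[R7] employees 63 ≥ 10; operates a retail storefront → exempt from Firearms Dealer Authorization.
[R8] sells firearms or ammunition; employees 63 ≥ 43 → Standard Permit required.
[R9] sells firearms or ammunition; operates a retail storefront; does not collect or haul waste → Annual Registration not required.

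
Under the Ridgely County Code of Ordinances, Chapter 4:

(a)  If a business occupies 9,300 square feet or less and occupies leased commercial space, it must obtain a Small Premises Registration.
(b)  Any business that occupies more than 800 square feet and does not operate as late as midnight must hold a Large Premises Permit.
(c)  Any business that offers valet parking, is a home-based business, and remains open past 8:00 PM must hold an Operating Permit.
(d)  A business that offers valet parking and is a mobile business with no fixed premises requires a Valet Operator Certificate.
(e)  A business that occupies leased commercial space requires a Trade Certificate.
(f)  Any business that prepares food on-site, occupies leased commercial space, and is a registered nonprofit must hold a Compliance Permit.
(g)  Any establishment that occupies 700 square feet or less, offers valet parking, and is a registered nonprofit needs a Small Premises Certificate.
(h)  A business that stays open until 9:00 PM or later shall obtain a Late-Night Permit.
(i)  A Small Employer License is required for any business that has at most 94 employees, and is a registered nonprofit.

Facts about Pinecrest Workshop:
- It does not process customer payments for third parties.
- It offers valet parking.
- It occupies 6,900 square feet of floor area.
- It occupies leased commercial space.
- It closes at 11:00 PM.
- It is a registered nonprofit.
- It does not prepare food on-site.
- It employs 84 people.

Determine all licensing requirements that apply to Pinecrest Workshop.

(a) floor area 6,900 square feet ≤ 9,300 square feet; occupies leased commercial space → Small Premises Registration required.
(b) floor area 6,900 square feet > 800 square feet; closes 11:00 PM, at/before midnight → Large Premises Permit required.
(c) offers valet parking; occupies leased commercial space (not: is a home-based business); closes 11:00 PM, after 8:00 PM → Operating Permit not required.
(d) offers valet parking; occupies leased commercial space (not: is a mobile business with no fixed premises) → Valet Operator Certificate not required.
(e) occupies leased commercial space → Trade Certificate required.
(f) does not prepare food on-site; occupies leased commercial space; is a registered nonprofit → Compliance Permit not required.
(g) floor area 6,900 square feet > 700 square feet; offers valet parking; is a registered nonprofit → Small Premises Certificate not required.
(h) closes 11:00 PM, after 9:00 PM → Late-Night Permit required.
(i) employees 84 ≤ 94; is a registered nonprofit → Small Employer License required.

Large Premises Permit, Late-Night Permit, Small Employer License, Small Premises Registration, Trade Certificate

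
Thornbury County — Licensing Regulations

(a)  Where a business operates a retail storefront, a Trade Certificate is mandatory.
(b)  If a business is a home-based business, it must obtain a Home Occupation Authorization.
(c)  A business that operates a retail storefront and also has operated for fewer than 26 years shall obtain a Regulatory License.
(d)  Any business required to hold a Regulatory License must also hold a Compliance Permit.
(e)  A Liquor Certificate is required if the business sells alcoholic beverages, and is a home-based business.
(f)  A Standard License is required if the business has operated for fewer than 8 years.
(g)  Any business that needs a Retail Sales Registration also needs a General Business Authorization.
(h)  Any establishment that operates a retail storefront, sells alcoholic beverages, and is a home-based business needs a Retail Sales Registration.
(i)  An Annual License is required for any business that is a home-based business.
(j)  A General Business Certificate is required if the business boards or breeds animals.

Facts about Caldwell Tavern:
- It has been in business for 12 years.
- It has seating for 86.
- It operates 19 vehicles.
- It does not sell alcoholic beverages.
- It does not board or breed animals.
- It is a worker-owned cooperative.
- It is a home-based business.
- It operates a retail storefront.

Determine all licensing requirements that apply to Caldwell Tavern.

(a) operates a retail storefront → Trade Certificate required.
(b) is a home-based business → Home Occupation Authorization required.
(c) operates a retail storefront; years in business 12 < 26 → Regulatory License required.
(d) Regulatory License is required → Compliance Permit also required.
(e) does not sell alcoholic beverages; is a home-based business → Liquor Certificate not required.
(f) years in business 12 ≥ 8 → Standard License not required.
(g) Retail Sales Registration is not required → no effect.
(h) operates a retail storefront; does not sell alcoholic beverages; is a home-based business → Retail Sales Registration not required.
(i) is a home-based business → Annual License required.
(j) does not board or breed animals → General Business Certificate not required.

Annual License, Compliance Permit, Home Occupation Authorization, Regulatory License, Trade Certificate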